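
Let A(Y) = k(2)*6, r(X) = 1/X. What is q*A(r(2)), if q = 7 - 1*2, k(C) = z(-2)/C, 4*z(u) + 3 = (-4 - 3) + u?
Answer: -45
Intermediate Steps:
z(u) = -5/2 + u/4 (z(u) = -¾ + ((-4 - 3) + u)/4 = -¾ + (-7 + u)/4 = -¾ + (-7/4 + u/4) = -5/2 + u/4)
k(C) = -3/C (k(C) = (-5/2 + (¼)*(-2))/C = (-5/2 - ½)/C = -3/C)
r(X) = 1/X
q = 5 (q = 7 - 2 = 5)
A(Y) = -9 (A(Y) = -3/2*6 = -9)
q*A(r(2)) = 5*(-9) = -45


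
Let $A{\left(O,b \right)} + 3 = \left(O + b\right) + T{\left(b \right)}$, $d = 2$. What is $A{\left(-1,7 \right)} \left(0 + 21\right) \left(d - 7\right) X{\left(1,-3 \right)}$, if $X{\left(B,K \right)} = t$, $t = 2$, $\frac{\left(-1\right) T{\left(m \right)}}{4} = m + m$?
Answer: $11130$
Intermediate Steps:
$T{\left(m \right)} = - 8 m$ ($T{\left(m \right)} = - 4 \left(m + m\right) = - 4 \cdot 2 m = - 8 m$)
$X{\left(B,K \right)} = 2$
$A{\left(O,b \right)} = -3 + O - 7 b$ ($A{\left(O,b \right)} = -3 + \left(\left(O + b\right) - 8 b\right) = -3 + \left(O - 7 b\right) = -3 + O - 7 b$)
$A{\left(-1,7 \right)} \left(0 + 21\right) \left(d - 7\right) X{\left(1,-3 \right)} = \left(-3 - 1 - 49\right) \left(0 + 21\right) \left(2 - 7\right) 2 = \left(-3 - 1 - 49\right) 21 \left(-5\right) 2 = \left(-53\right) \left(-105\right) 2 = 5565 \cdot 2 = 11130$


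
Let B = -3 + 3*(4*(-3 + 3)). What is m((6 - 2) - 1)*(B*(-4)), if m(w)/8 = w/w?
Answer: 96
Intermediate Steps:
m(w) = 8 (m(w) = 8*(w/w) = 8*1 = 8)
B = -3 (B = -3 + 3*(4*0) = -3 + 3*0 = -3 + 0 = -3)
m((6 - 2) - 1)*(B*(-4)) = 8*(-3*(-4)) = 8*12 = 96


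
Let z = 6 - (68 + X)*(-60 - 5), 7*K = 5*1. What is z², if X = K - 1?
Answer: 951845904/49 ≈ 1.9425e+7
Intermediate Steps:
K = 5/7 (K = (5*1)/7 = (⅐)*5 = 5/7 ≈ 0.71429)
X = -2/7 (X = 5/7 - 1 = -2/7 ≈ -0.28571)
z = 30852/7 (z = 6 - (68 - 2/7)*(-60 - 5) = 6 - 474*(-65)/7 = 6 - 1*(-30810/7) = 6 + 30810/7 = 30852/7 ≈ 4407.4)
z² = (30852/7)² = 951845904/49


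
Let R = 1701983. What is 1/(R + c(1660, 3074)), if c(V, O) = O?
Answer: 1/1705057 ≈ 5.8649e-7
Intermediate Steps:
1/(R + c(1660, 3074)) = 1/(1701983 + 3074) = 1/1705057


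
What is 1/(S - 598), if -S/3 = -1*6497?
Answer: 1/18893 ≈ 5.2930e-5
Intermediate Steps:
S = 19491 (S = -(-3)*6497 = -3*(-6497) = 19491)
1/(S - 598) = 1/(19491 - 598) = 1/18893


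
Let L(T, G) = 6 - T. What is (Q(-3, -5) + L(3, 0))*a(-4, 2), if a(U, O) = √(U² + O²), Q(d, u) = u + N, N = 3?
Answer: 2*√5 ≈ 4.4721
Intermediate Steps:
Q(d, u) = 3 + u (Q(d, u) = u + 3 = 3 + u)
a(U, O) = √(O² + U²)
(Q(-3, -5) + L(3, 0))*a(-4, 2) = ((3 - 5) + (6 - 1*3))*√(2² + (-4)²) = (-2 + (6 - 3))*√(4 + 16) = (-2 + 3)*√20 = 1*(2*√5) = 2*√5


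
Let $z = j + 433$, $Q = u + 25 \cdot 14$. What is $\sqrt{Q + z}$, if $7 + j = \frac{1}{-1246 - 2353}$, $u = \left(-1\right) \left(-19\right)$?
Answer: $\frac{2 \sqrt{2574368299}}{3599} \approx 28.196$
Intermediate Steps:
$u = 19$
$Q = 369$ ($Q = 19 + 25 \cdot 14 = 19 + 350 = 369$)
$j = - \frac{25194}{3599}$ ($j = -7 + \frac{1}{-1246 - 2353} = -7 + \frac{1}{-3599} = -7 - \frac{1}{3599} = - \frac{25194}{3599} \approx -7.0003$)
$z = \frac{1533173}{3599}$ ($z = - \frac{25194}{3599} + 433 = \frac{1533173}{3599} \approx 426.0$)
$\sqrt{Q + z} = \sqrt{369 + \frac{1533173}{3599}} = \sqrt{\frac{2861204}{3599}} = \frac{2 \sqrt{2574368299}}{3599}$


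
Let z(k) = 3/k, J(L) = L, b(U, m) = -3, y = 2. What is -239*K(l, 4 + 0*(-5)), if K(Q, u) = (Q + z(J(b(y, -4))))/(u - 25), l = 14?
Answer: 3107/21 ≈ 147.95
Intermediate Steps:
K(Q, u) = (-1 + Q)/(-25 + u) (K(Q, u) = (Q + 3/(-3))/(u - 25) = (Q + 3*(-1/3))/(-25 + u) = (Q - 1)/(-25 + u) = (-1 + Q)/(-25 + u))
-239*K(l, 4 + 0*(-5)) = -239*(-1 + 14)/(-25 + (4 + 0*(-5))) = -239*13/(-25 + (4 + 0)) = -239*13/(-25 + 4) = -239*13/(-21) = -(-239)*13/21 = -239*(-13/21) = 3107/21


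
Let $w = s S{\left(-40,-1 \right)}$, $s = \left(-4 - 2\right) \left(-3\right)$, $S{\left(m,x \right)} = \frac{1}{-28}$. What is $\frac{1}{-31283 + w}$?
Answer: $- \frac{14}{437971} \approx -3.1966 \cdot 10^{-5}$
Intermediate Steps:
$S{\left(m,x \right)} = - \frac{1}{28}$
$s = 18$ ($s = \left(-6\right) \left(-3\right) = 18$)
$w = - \frac{9}{14}$ ($w = 18 \left(- \frac{1}{28}\right) = - \frac{9}{14} \approx -0.64286$)
$\frac{1}{-31283 + w} = \frac{1}{-31283 - \frac{9}{14}} = \frac{1}{- \frac{437971}{14}} = - \frac{14}{437971}$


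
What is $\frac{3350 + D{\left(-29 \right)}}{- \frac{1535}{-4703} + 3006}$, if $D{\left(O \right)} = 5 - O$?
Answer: $\frac{15914952}{14138753} \approx 1.1256$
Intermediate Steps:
$\frac{3350 + D{\left(-29 \right)}}{- \frac{1535}{-4703} + 3006} = \frac{3350 + \left(5 - -29\right)}{- \frac{1535}{-4703} + 3006} = \frac{3350 + \left(5 + 29\right)}{\left(-1535\right) \left(- \frac{1}{4703}\right) + 3006} = \frac{3350 + 34}{\frac{1535}{4703} + 3006} = \frac{3384}{\frac{14138753}{4703}} = 3384 \cdot \frac{4703}{14138753} = \frac{15914952}{14138753}$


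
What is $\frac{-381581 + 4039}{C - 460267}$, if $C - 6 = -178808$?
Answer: $\frac{377542}{639069} \approx 0.59077$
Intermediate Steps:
$C = -178802$ ($C = 6 - 178808 = -178802$)
$\frac{-381581 + 4039}{C - 460267} = \frac{-381581 + 4039}{-178802 - 460267} = - \frac{377542}{-639069} = \left(-377542\right) \left(- \frac{1}{639069}\right) = \frac{377542}{639069}$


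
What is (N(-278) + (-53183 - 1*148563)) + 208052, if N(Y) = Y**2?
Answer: 83590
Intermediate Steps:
(N(-278) + (-53183 - 1*148563)) + 208052 = ((-278)**2 + (-53183 - 1*148563)) + 208052 = (77284 + (-53183 - 148563)) + 208052 = (77284 - 201746) + 208052 = -124462 + 208052 = 83590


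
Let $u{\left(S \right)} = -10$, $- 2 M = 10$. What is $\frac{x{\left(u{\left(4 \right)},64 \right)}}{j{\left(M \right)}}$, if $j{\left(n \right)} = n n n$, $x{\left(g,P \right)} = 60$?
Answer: $- \frac{12}{25} \approx -0.48$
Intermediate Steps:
$M = -5$ ($M = \left(- \frac{1}{2}\right) 10 = -5$)
$j{\left(n \right)} = n^{3}$ ($j{\left(n \right)} = n^{2} n = n^{3}$)
$\frac{x{\left(u{\left(4 \right)},64 \right)}}{j{\left(M \right)}} = \frac{60}{\left(-5\right)^{3}} = \frac{60}{-125} = 60 \left(- \frac{1}{125}\right) = - \frac{12}{25}$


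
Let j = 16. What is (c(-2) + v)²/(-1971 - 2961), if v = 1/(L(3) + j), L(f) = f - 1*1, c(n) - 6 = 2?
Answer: -21025/1597968 ≈ -0.013157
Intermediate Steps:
c(n) = 8 (c(n) = 6 + 2 = 8)
L(f) = -1 + f (L(f) = f - 1 = -1 + f)
v = 1/18 (v = 1/((-1 + 3) + 16) = 1/(2 + 16) = 1/18 ≈ 0.055556)
(c(-2) + v)²/(-1971 - 2961) = (8 + 1/18)²/(-1971 - 2961) = (145/18)²/(-4932) = (21025/324)*(-1/4932) = -21025/1597968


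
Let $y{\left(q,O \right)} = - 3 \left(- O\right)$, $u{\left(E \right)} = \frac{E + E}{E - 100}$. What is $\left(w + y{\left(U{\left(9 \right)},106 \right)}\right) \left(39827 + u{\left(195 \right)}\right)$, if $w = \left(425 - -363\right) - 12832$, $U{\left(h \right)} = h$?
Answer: $- \frac{8874131266}{19} \approx -4.6706 \cdot 10^{8}$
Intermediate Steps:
$u{\left(E \right)} = \frac{2 E}{-100 + E}$
$y{\left(q,O \right)} = 3 O$
$w = -12044$ ($w = \left(425 + 363\right) - 12832 = 788 - 12832 = -12044$)
$\left(w + y{\left(U{\left(9 \right)},106 \right)}\right) \left(39827 + u{\left(195 \right)}\right) = \left(-12044 + 3 \cdot 106\right) \left(39827 + 2 \cdot 195 \frac{1}{-100 + 195}\right) = \left(-12044 + 318\right) \left(39827 + 2 \cdot 195 \cdot \frac{1}{95}\right) = - 11726 \left(39827 + 2 \cdot 195 \cdot \frac{1}{95}\right) = - 11726 \left(39827 + \frac{78}{19}\right) = \left(-11726\right) \frac{756791}{19} = - \frac{8874131266}{19}$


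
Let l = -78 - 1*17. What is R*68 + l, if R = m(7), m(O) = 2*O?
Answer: 857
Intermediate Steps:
l = -95 (l = -78 - 17 = -95)
R = 14 (R = 2*7 = 14)
R*68 + l = 14*68 - 95 = 952 - 95 = 857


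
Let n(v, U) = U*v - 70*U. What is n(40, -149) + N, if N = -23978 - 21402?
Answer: -40910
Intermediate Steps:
n(v, U) = -70*U + U*v
N = -45380
n(40, -149) + N = -149*(-70 + 40) - 45380 = -149*(-30) - 45380 = 4470 - 45380 = -40910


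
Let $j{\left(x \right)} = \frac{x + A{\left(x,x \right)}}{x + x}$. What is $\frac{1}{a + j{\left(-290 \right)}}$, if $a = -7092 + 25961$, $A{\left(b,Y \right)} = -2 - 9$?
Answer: $\frac{580}{10944321} \approx 5.2996 \cdot 10^{-5}$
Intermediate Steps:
$A{\left(b,Y \right)} = -11$ ($A{\left(b,Y \right)} = -2 - 9 = -11$)
$j{\left(x \right)} = \frac{-11 + x}{2 x}$ ($j{\left(x \right)} = \frac{x - 11}{x + x} = \frac{-11 + x}{2 x}$)
$a = 18869$
$\frac{1}{a + j{\left(-290 \right)}} = \frac{1}{18869 + \frac{-11 - 290}{2 \left(-290\right)}} = \frac{1}{18869 + \frac{1}{2} \left(- \frac{1}{290}\right) \left(-301\right)} = \frac{1}{18869 + \frac{301}{580}} = \frac{1}{\frac{10944321}{580}} = \frac{580}{10944321}$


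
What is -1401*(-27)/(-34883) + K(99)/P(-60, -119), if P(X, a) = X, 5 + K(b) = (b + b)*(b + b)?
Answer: -1369648337/2092980 ≈ -654.40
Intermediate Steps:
K(b) = -5 + 4*b**2 (K(b) = -5 + (b + b)*(b + b) = -5 + (2*b)*(2*b) = -5 + 4*b**2)
-1401*(-27)/(-34883) + K(99)/P(-60, -119) = -1401*(-27)/(-34883) + (-5 + 4*99**2)/(-60) = 37827*(-1/34883) + (-5 + 4*9801)*(-1/60) = -37827/34883 + (-5 + 39204)*(-1/60) = -37827/34883 + 39199*(-1/60) = -37827/34883 - 39199/60 = -1369648337/2092980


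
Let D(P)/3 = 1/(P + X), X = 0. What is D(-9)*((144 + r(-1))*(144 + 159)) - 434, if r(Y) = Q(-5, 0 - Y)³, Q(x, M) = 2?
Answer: -15786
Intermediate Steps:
r(Y) = 8 (r(Y) = 2³ = 8)
D(P) = 3/P (D(P) = 3/(P + 0) = 3/P)
D(-9)*((144 + r(-1))*(144 + 159)) - 434 = (3/(-9))*((144 + 8)*(144 + 159)) - 434 = (3*(-⅑))*(152*303) - 434 = -⅓*46056 - 434 = -15352 - 434 = -15786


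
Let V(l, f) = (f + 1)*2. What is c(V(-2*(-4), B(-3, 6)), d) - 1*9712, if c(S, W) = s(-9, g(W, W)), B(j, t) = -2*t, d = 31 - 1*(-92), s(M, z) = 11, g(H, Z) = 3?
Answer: -9701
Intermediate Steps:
d = 123 (d = 31 + 92 = 123)
V(l, f) = 2 + 2*f (V(l, f) = (1 + f)*2 = 2 + 2*f)
c(S, W) = 11
c(V(-2*(-4), B(-3, 6)), d) - 1*9712 = 11 - 1*9712 = 11 - 9712 = -9701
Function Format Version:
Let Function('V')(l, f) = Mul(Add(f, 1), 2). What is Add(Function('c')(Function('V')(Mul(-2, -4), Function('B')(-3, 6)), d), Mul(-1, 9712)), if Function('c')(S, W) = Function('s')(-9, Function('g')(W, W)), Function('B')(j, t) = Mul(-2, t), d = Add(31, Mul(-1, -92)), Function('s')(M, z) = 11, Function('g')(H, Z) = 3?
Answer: -9701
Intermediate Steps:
d = 123 (d = Add(31, 92) = 123)
Function('V')(l, f) = Add(2, Mul(2, f)) (Function('V')(l, f) = Mul(Add(1, f), 2) = Add(2, Mul(2, f)))
Function('c')(S, W) = 11
Add(Function('c')(Function('V')(Mul(-2, -4), Function('B')(-3, 6)), d), Mul(-1, 9712)) = Add(11, Mul(-1, 9712)) = Add(11, -9712) = -9701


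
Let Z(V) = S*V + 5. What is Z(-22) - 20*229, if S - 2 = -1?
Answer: -4597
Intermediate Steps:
S = 1 (S = 2 - 1 = 1)
Z(V) = 5 + V (Z(V) = 1*V + 5 = V + 5 = 5 + V)
Z(-22) - 20*229 = (5 - 22) - 20*229 = -17 - 4580 = -4597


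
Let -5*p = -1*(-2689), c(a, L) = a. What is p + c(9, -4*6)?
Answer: -2644/5 ≈ -528.80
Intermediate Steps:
p = -2689/5 (p = -(-1)*(-2689)/5 = -⅕*2689 = -2689/5 ≈ -537.80)
p + c(9, -4*6) = -2689/5 + 9 = -2644/5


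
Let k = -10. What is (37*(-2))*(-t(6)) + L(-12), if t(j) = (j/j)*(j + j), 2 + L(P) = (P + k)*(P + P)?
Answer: 1414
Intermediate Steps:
L(P) = -2 + 2*P*(-10 + P) (L(P) = -2 + (P - 10)*(P + P) = -2 + (-10 + P)*(2*P) = -2 + 2*P*(-10 + P))
t(j) = 2*j (t(j) = 1*(2*j) = 2*j)
(37*(-2))*(-t(6)) + L(-12) = (37*(-2))*(-2*6) + (-2 - 20*(-12) + 2*(-12)²) = -(-74)*12 + (-2 + 240 + 2*144) = -74*(-12) + (-2 + 240 + 288) = 888 + 526 = 1414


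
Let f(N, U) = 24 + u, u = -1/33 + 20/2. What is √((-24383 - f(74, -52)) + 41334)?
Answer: √18422646/33 ≈ 130.07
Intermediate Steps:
u = 329/33 (u = -1*1/33 + 20*(½) = -1/33 + 10 = 329/33 ≈ 9.9697)
f(N, U) = 1121/33 (f(N, U) = 24 + 329/33 = 1121/33)
√((-24383 - f(74, -52)) + 41334) = √((-24383 - 1*1121/33) + 41334) = √((-24383 - 1121/33) + 41334) = √(-805760/33 + 41334) = √(558262/33) = √18422646/33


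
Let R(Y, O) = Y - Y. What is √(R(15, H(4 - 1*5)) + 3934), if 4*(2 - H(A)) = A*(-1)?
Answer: √3934 ≈ 62.722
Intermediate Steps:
H(A) = 2 + A/4 (H(A) = 2 - A*(-1)/4 = 2 - (-1)*A/4 = 2 + A/4)
R(Y, O) = 0
√(R(15, H(4 - 1*5)) + 3934) = √(0 + 3934) = √3934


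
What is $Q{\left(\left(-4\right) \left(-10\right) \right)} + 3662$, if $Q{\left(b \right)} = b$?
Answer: $3702$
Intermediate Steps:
$Q{\left(\left(-4\right) \left(-10\right) \right)} + 3662 = \left(-4\right) \left(-10\right) + 3662 = 40 + 3662 = 3702$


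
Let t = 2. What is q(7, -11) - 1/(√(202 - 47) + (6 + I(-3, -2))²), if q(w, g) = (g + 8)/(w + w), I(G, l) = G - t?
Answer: -16/77 - √155/154 ≈ -0.28864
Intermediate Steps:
I(G, l) = -2 + G (I(G, l) = G - 1*2 = G - 2 = -2 + G)
q(w, g) = (8 + g)/(2*w) (q(w, g) = (8 + g)/((2*w)) = (8 + g)*(1/(2*w)) = (8 + g)/(2*w))
q(7, -11) - 1/(√(202 - 47) + (6 + I(-3, -2))²) = (½)*(8 - 11)/7 - 1/(√(202 - 47) + (6 + (-2 - 3))²) = (½)*(⅐)*(-3) - 1/(√155 + (6 - 5)²) = -3/14 - 1/(√155 + 1²) = -3/14 - 1/(√155 + 1) = -3/14 - 1/(1 + √155)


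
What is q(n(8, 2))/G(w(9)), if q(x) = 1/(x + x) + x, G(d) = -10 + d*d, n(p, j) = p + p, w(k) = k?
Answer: 513/2272 ≈ 0.22579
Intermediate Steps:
n(p, j) = 2*p
G(d) = -10 + d²
q(x) = x + 1/(2*x) (q(x) = 1/(2*x) + x = x + 1/(2*x))
q(n(8, 2))/G(w(9)) = (2*8 + 1/(2*((2*8))))/(-10 + 9²) = (16 + (½)/16)/(-10 + 81) = (16 + (½)*(1/16))/71 = (16 + 1/32)*(1/71) = (513/32)*(1/71) = 513/2272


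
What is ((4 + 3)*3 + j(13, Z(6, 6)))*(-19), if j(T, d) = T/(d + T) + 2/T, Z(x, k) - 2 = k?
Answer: -112936/273 ≈ -413.69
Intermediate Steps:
Z(x, k) = 2 + k
j(T, d) = 2/T + T/(T + d) (j(T, d) = T/(T + d) + 2/T = 2/T + T/(T + d))
((4 + 3)*3 + j(13, Z(6, 6)))*(-19) = ((4 + 3)*3 + (13**2 + 2*13 + 2*(2 + 6))/(13*(13 + (2 + 6))))*(-19) = (7*3 + (169 + 26 + 2*8)/(13*(13 + 8)))*(-19) = (21 + (1/13)*(169 + 26 + 16)/21)*(-19) = (21 + (1/13)*(1/21)*211)*(-19) = (21 + 211/273)*(-19) = (5944/273)*(-19) = -112936/273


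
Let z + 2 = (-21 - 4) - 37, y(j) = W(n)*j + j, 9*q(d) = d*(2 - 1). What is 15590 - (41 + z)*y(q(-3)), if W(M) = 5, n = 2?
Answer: 15544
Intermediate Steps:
q(d) = d/9 (q(d) = (d*(2 - 1))/9 = (d*1)/9 = d/9)
y(j) = 6*j (y(j) = 5*j + j = 6*j)
z = -64 (z = -2 + ((-21 - 4) - 37) = -2 + (-25 - 37) = -2 - 62 = -64)
15590 - (41 + z)*y(q(-3)) = 15590 - (41 - 64)*6*((1/9)*(-3)) = 15590 - (-23)*6*(-1/3) = 15590 - (-23)*(-2) = 15590 - 1*46 = 15590 - 46 = 15544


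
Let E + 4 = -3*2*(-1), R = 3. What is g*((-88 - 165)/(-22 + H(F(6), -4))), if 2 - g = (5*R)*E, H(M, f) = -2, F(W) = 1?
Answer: -1771/6 ≈ -295.17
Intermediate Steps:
E = 2 (E = -4 - 3*2*(-1) = -4 - 6*(-1) = -4 + 6 = 2)
g = -28 (g = 2 - 5*3*2 = 2 - 15*2 = 2 - 1*30 = 2 - 30 = -28)
g*((-88 - 165)/(-22 + H(F(6), -4))) = -28*(-88 - 165)/(-22 - 2) = -(-7084)/(-24) = -(-7084)*(-1)/24 = -28*253/24 = -1771/6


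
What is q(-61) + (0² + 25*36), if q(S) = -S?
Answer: 961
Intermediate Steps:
q(-61) + (0² + 25*36) = -1*(-61) + (0² + 25*36) = 61 + (0 + 900) = 61 + 900 = 961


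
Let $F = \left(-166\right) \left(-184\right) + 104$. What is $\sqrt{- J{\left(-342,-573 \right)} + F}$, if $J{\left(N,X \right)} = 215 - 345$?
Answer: $\sqrt{30778} \approx 175.44$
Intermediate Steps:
$J{\left(N,X \right)} = -130$
$F = 30648$ ($F = 30544 + 104 = 30648$)
$\sqrt{- J{\left(-342,-573 \right)} + F} = \sqrt{\left(-1\right) \left(-130\right) + 30648} = \sqrt{130 + 30648} = \sqrt{30778}$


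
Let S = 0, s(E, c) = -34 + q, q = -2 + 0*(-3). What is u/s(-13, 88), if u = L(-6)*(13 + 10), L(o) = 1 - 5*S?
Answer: -23/36 ≈ -0.63889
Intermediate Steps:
q = -2 (q = -2 + 0 = -2)
s(E, c) = -36 (s(E, c) = -34 - 2 = -36)
L(o) = 1 (L(o) = 1 - 5*0 = 1 + 0 = 1)
u = 23 (u = 1*(13 + 10) = 1*23 = 23)
u/s(-13, 88) = 23/(-36) = 23*(-1/36) = -23/36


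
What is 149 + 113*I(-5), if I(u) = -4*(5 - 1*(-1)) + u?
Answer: -3128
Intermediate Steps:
I(u) = -24 + u (I(u) = -4*(5 + 1) + u = -4*6 + u = -24 + u)
149 + 113*I(-5) = 149 + 113*(-24 - 5) = 149 + 113*(-29) = 149 - 3277 = -3128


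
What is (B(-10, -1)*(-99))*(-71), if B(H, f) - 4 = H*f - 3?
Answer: 77319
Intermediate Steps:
B(H, f) = 1 + H*f (B(H, f) = 4 + (H*f - 3) = 4 + (-3 + H*f) = 1 + H*f)
(B(-10, -1)*(-99))*(-71) = ((1 - 10*(-1))*(-99))*(-71) = ((1 + 10)*(-99))*(-71) = (11*(-99))*(-71) = -1089*(-71) = 77319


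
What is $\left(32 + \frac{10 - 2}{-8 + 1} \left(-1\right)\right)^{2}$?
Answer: $\frac{53824}{49} \approx 1098.4$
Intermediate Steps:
$\left(32 + \frac{10 - 2}{-8 + 1} \left(-1\right)\right)^{2} = \left(32 + \frac{8}{-7} \left(-1\right)\right)^{2} = \left(32 + 8 \left(- \frac{1}{7}\right) \left(-1\right)\right)^{2} = \left(32 - - \frac{8}{7}\right)^{2} = \left(32 + \frac{8}{7}\right)^{2} = \left(\frac{232}{7}\right)^{2} = \frac{53824}{49}$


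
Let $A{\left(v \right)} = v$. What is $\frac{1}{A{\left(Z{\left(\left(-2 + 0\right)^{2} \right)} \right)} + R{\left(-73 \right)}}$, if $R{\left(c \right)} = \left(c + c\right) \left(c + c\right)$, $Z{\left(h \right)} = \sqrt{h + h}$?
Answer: $\frac{5329}{113592962} - \frac{\sqrt{2}}{227185924} \approx 4.6907 \cdot 10^{-5}$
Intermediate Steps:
$Z{\left(h \right)} = \sqrt{2} \sqrt{h}$ ($Z{\left(h \right)} = \sqrt{2 h} = \sqrt{2} \sqrt{h}$)
$R{\left(c \right)} = 4 c^{2}$ ($R{\left(c \right)} = 2 c 2 c = 4 c^{2}$)
$\frac{1}{A{\left(Z{\left(\left(-2 + 0\right)^{2} \right)} \right)} + R{\left(-73 \right)}} = \frac{1}{\sqrt{2} \sqrt{\left(-2 + 0\right)^{2}} + 4 \left(-73\right)^{2}} = \frac{1}{\sqrt{2} \sqrt{\left(-2\right)^{2}} + 4 \cdot 5329} = \frac{1}{\sqrt{2} \sqrt{4} + 21316} = \frac{1}{\sqrt{2} \cdot 2 + 21316} = \frac{1}{2 \sqrt{2} + 21316} = \frac{1}{21316 + 2 \sqrt{2}}$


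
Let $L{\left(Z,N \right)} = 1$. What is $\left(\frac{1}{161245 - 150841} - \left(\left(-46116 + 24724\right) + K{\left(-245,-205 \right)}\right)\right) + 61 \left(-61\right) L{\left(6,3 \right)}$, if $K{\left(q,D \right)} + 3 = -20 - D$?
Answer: $\frac{181955557}{10404} \approx 17489.0$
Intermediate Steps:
$K{\left(q,D \right)} = -23 - D$ ($K{\left(q,D \right)} = -3 - \left(20 + D\right) = -23 - D$)
$\left(\frac{1}{161245 - 150841} - \left(\left(-46116 + 24724\right) + K{\left(-245,-205 \right)}\right)\right) + 61 \left(-61\right) L{\left(6,3 \right)} = \left(\frac{1}{161245 - 150841} - \left(\left(-46116 + 24724\right) - -182\right)\right) + 61 \left(-61\right) 1 = \left(\frac{1}{10404} - \left(-21392 + \left(-23 + 205\right)\right)\right) - 3721 = \left(\frac{1}{10404} - \left(-21392 + 182\right)\right) - 3721 = \left(\frac{1}{10404} - -21210\right) - 3721 = \left(\frac{1}{10404} + 21210\right) - 3721 = \frac{220668841}{10404} - 3721 = \frac{181955557}{10404}$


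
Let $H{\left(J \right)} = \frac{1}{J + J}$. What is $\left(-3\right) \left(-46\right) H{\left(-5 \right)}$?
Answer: $- \frac{69}{5} \approx -13.8$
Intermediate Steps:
$H{\left(J \right)} = \frac{1}{2 J}$
$\left(-3\right) \left(-46\right) H{\left(-5 \right)} = \left(-3\right) \left(-46\right) \frac{1}{2 \left(-5\right)} = 138 \cdot \frac{1}{2} \left(- \frac{1}{5}\right) = 138 \left(- \frac{1}{10}\right) = - \frac{69}{5}$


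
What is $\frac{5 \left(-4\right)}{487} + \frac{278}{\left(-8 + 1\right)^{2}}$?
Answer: $\frac{134406}{23863} \approx 5.6324$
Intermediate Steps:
$\frac{5 \left(-4\right)}{487} + \frac{278}{\left(-8 + 1\right)^{2}} = \left(-20\right) \frac{1}{487} + \frac{278}{\left(-7\right)^{2}} = - \frac{20}{487} + \frac{278}{49} = \frac{134406}{23863}$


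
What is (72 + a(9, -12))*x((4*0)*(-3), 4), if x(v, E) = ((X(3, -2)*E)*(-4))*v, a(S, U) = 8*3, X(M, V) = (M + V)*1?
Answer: 0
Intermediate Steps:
X(M, V) = M + V
a(S, U) = 24
x(v, E) = -4*E*v (x(v, E) = (((3 - 2)*E)*(-4))*v = ((1*E)*(-4))*v = (E*(-4))*v = (-4*E)*v = -4*E*v)
(72 + a(9, -12))*x((4*0)*(-3), 4) = (72 + 24)*(-4*4*(4*0)*(-3)) = 96*(-4*4*0*(-3)) = 96*(-4*4*0) = 96*0 = 0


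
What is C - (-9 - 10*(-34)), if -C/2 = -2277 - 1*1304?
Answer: 6831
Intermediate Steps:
C = 7162 (C = -2*(-2277 - 1*1304) = -2*(-2277 - 1304) = -2*(-3581) = 7162)
C - (-9 - 10*(-34)) = 7162 - (-9 - 10*(-34)) = 7162 - (-9 + 340) = 7162 - 1*331 = 7162 - 331 = 6831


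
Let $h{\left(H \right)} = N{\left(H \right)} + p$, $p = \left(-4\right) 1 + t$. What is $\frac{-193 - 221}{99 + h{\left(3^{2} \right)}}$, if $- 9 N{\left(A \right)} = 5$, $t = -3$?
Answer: $- \frac{3726}{823} \approx -4.5273$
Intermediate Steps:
$N{\left(A \right)} = - \frac{5}{9}$ ($N{\left(A \right)} = \left(- \frac{1}{9}\right) 5 = - \frac{5}{9}$)
$p = -7$ ($p = \left(-4\right) 1 - 3 = -4 - 3 = -7$)
$h{\left(H \right)} = - \frac{68}{9}$ ($h{\left(H \right)} = - \frac{5}{9} - 7 = - \frac{68}{9}$)
$\frac{-193 - 221}{99 + h{\left(3^{2} \right)}} = \frac{-193 - 221}{99 - \frac{68}{9}} = - \frac{414}{\frac{823}{9}} = \left(-414\right) \frac{9}{823} = - \frac{3726}{823}$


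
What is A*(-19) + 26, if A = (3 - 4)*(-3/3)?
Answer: 7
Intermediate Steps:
A = 1 (A = -(-3)/3 = -1*(-1) = 1)
A*(-19) + 26 = 1*(-19) + 26 = -19 + 26 = 7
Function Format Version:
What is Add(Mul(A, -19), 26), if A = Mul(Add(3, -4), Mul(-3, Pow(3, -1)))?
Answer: 7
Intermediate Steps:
A = 1 (A = Mul(-1, Mul(-3, Rational(1, 3))) = Mul(-1, -1) = 1)
Add(Mul(A, -19), 26) = Add(Mul(1, -19), 26) = Add(-19, 26) = 7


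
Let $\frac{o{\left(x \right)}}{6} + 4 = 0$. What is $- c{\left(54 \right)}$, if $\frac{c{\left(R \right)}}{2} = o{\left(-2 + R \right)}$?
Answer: $48$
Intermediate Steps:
$o{\left(x \right)} = -24$ ($o{\left(x \right)} = -24 + 6 \cdot 0 = -24 + 0 = -24$)
$c{\left(R \right)} = -48$ ($c{\left(R \right)} = 2 \left(-24\right) = -48$)
$- c{\left(54 \right)} = \left(-1\right) \left(-48\right) = 48$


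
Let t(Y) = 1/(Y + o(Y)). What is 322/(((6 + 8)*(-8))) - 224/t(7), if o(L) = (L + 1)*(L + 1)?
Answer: -127255/8 ≈ -15907.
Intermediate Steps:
o(L) = (1 + L)² (o(L) = (1 + L)*(1 + L) = (1 + L)²)
t(Y) = 1/(Y + (1 + Y)²)
322/(((6 + 8)*(-8))) - 224/t(7) = 322/(((6 + 8)*(-8))) - (1568 + 224*(1 + 7)²) = 322/((14*(-8))) - 224/(1/(7 + 8²)) = 322/(-112) - 224/(1/(7 + 64)) = 322*(-1/112) - 224/(1/71) = -23/8 - 224/1/71 = -23/8 - 224*71 = -23/8 - 15904 = -127255/8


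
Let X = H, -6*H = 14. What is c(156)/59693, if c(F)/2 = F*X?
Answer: -728/59693 ≈ -0.012196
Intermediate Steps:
H = -7/3 (H = -1/6*14 = -7/3 ≈ -2.3333)
X = -7/3 ≈ -2.3333
c(F) = -14*F/3 (c(F) = 2*(F*(-7/3)) = 2*(-7*F/3) = -14*F/3)
c(156)/59693 = -14/3*156/59693 = -728*1/59693 = -728/59693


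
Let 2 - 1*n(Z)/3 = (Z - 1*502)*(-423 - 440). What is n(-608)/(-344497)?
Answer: 2873784/344497 ≈ 8.3420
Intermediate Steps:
n(Z) = -1299672 + 2589*Z (n(Z) = 6 - 3*(Z - 1*502)*(-423 - 440) = 6 - 3*(Z - 502)*(-863) = 6 - 3*(-502 + Z)*(-863) = 6 - 3*(433226 - 863*Z) = 6 + (-1299678 + 2589*Z) = -1299672 + 2589*Z)
n(-608)/(-344497) = (-1299672 + 2589*(-608))/(-344497) = (-1299672 - 1574112)*(-1/344497) = -2873784*(-1/344497) = 2873784/344497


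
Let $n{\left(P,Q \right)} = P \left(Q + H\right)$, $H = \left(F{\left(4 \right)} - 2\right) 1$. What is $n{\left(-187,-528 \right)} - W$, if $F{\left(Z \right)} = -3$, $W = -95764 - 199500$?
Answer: $394935$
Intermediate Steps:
$W = -295264$ ($W = -95764 - 199500 = -295264$)
$H = -5$ ($H = \left(-3 - 2\right) 1 = \left(-5\right) 1 = -5$)
$n{\left(P,Q \right)} = P \left(-5 + Q\right)$ ($n{\left(P,Q \right)} = P \left(Q - 5\right) = P \left(-5 + Q\right)$)
$n{\left(-187,-528 \right)} - W = - 187 \left(-5 - 528\right) - -295264 = \left(-187\right) \left(-533\right) + 295264 = 99671 + 295264 = 394935$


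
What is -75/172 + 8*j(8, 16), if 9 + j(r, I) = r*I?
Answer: 163669/172 ≈ 951.56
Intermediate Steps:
j(r, I) = -9 + I*r (j(r, I) = -9 + r*I = -9 + I*r)
-75/172 + 8*j(8, 16) = -75/172 + 8*(-9 + 16*8) = -75*1/172 + 8*(-9 + 128) = -75/172 + 8*119 = -75/172 + 952 = 163669/172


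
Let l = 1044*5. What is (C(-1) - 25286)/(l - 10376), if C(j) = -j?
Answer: 25285/5156 ≈ 4.9040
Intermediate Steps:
l = 5220
(C(-1) - 25286)/(l - 10376) = (-1*(-1) - 25286)/(5220 - 10376) = (1 - 25286)/(-5156) = -25285*(-1/5156) = 25285/5156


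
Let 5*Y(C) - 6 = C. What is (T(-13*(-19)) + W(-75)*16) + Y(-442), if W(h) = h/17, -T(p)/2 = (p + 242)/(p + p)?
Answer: -3354329/20995 ≈ -159.77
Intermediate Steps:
Y(C) = 6/5 + C/5
T(p) = -(242 + p)/p (T(p) = -2*(p + 242)/(p + p) = -2*(242 + p)/(2*p) = -2*(242 + p)*1/(2*p) = -(242 + p)/p)
W(h) = h/17 (W(h) = h*(1/17) = h/17)
(T(-13*(-19)) + W(-75)*16) + Y(-442) = ((-242 - (-13)*(-19))/((-13*(-19))) + ((1/17)*(-75))*16) + (6/5 + (⅕)*(-442)) = ((-242 - 1*247)/247 - 75/17*16) + (6/5 - 442/5) = ((-242 - 247)/247 - 1200/17) - 436/5 = ((1/247)*(-489) - 1200/17) - 436/5 = (-489/247 - 1200/17) - 436/5 = -304713/4199 - 436/5 = -3354329/20995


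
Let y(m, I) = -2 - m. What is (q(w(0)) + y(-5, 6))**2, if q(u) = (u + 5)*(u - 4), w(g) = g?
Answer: 289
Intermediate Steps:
q(u) = (-4 + u)*(5 + u) (q(u) = (5 + u)*(-4 + u) = (-4 + u)*(5 + u))
(q(w(0)) + y(-5, 6))**2 = ((-20 + 0 + 0**2) + (-2 - 1*(-5)))**2 = ((-20 + 0 + 0) + (-2 + 5))**2 = (-20 + 3)**2 = (-17)**2 = 289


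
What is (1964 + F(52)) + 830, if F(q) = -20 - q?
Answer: 2722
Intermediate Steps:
(1964 + F(52)) + 830 = (1964 + (-20 - 1*52)) + 830 = (1964 + (-20 - 52)) + 830 = (1964 - 72) + 830 = 1892 + 830 = 2722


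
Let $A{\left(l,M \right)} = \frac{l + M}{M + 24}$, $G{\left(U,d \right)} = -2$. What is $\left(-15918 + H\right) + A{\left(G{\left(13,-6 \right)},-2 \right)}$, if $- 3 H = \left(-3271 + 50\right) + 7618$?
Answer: $- \frac{573667}{33} \approx -17384.0$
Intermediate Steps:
$A{\left(l,M \right)} = \frac{M + l}{24 + M}$
$H = - \frac{4397}{3}$ ($H = - \frac{\left(-3271 + 50\right) + 7618}{3} = - \frac{-3221 + 7618}{3} = \left(- \frac{1}{3}\right) 4397 = - \frac{4397}{3} \approx -1465.7$)
$\left(-15918 + H\right) + A{\left(G{\left(13,-6 \right)},-2 \right)} = \left(-15918 - \frac{4397}{3}\right) + \frac{-2 - 2}{24 - 2} = - \frac{52151}{3} + \frac{1}{22} \left(-4\right) = - \frac{52151}{3} - \frac{2}{11} = - \frac{573667}{33}$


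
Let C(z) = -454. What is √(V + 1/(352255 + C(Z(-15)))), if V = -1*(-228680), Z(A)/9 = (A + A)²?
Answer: √3144704291447609/117267 ≈ 478.21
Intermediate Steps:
Z(A) = 36*A² (Z(A) = 9*(A + A)² = 9*(2*A)² = 9*(4*A²) = 36*A²)
V = 228680
√(V + 1/(352255 + C(Z(-15)))) = √(228680 + 1/(352255 - 454)) = √(228680 + 1/351801) = √(80449852681/351801) = √3144704291447609/117267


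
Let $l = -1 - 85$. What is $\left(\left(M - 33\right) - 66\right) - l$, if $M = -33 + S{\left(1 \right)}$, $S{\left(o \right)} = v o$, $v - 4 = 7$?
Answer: $-35$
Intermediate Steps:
$v = 11$ ($v = 4 + 7 = 11$)
$l = -86$
$S{\left(o \right)} = 11 o$
$M = -22$ ($M = -33 + 11 \cdot 1 = -33 + 11 = -22$)
$\left(\left(M - 33\right) - 66\right) - l = \left(\left(-22 - 33\right) - 66\right) - -86 = \left(\left(-22 - 33\right) - 66\right) + 86 = \left(-55 - 66\right) + 86 = -121 + 86 = -35$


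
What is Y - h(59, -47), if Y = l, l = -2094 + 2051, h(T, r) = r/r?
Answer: -44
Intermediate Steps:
h(T, r) = 1
l = -43
Y = -43
Y - h(59, -47) = -43 - 1*1 = -43 - 1 = -44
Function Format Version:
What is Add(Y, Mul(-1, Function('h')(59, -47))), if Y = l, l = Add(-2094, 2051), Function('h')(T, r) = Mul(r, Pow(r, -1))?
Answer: -44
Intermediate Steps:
Function('h')(T, r) = 1
l = -43
Y = -43
Add(Y, Mul(-1, Function('h')(59, -47))) = Add(-43, Mul(-1, 1)) = Add(-43, -1) = -44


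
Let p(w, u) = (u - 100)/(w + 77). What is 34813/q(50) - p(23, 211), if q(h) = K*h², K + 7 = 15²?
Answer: -570137/545000 ≈ -1.0461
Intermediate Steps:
p(w, u) = (-100 + u)/(77 + w)
K = 218 (K = -7 + 15² = -7 + 225 = 218)
q(h) = 218*h²
34813/q(50) - p(23, 211) = 34813/((218*50²)) - (-100 + 211)/(77 + 23) = 34813/((218*2500)) - 111/100 = 34813/545000 - 111/100 = -570137/545000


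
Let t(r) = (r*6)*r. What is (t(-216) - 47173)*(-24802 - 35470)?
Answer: -14029091536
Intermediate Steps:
t(r) = 6*r² (t(r) = (6*r)*r = 6*r²)
(t(-216) - 47173)*(-24802 - 35470) = (6*(-216)² - 47173)*(-24802 - 35470) = (6*46656 - 47173)*(-60272) = (279936 - 47173)*(-60272) = 232763*(-60272) = -14029091536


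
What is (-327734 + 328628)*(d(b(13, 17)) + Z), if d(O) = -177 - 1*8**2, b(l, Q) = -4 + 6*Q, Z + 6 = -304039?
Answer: -272031684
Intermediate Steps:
Z = -304045 (Z = -6 - 304039 = -304045)
d(O) = -241 (d(O) = -177 - 1*64 = -177 - 64 = -241)
(-327734 + 328628)*(d(b(13, 17)) + Z) = (-327734 + 328628)*(-241 - 304045) = 894*(-304286) = -272031684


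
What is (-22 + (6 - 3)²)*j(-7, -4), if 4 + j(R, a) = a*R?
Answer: -312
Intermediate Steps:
j(R, a) = -4 + R*a (j(R, a) = -4 + a*R = -4 + R*a)
(-22 + (6 - 3)²)*j(-7, -4) = (-22 + (6 - 3)²)*(-4 - 7*(-4)) = (-22 + 3²)*(-4 + 28) = (-22 + 9)*24 = -13*24 = -312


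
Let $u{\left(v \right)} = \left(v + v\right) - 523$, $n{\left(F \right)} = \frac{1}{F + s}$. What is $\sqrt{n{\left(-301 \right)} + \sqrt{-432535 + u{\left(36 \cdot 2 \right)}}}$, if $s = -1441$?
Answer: $\frac{\sqrt{-1742 + 3034564 i \sqrt{432914}}}{1742} \approx 18.138 + 18.138 i$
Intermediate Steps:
$n{\left(F \right)} = \frac{1}{-1441 + F}$ ($n{\left(F \right)} = \frac{1}{F - 1441} = \frac{1}{-1441 + F}$)
$u{\left(v \right)} = -523 + 2 v$ ($u{\left(v \right)} = 2 v - 523 = -523 + 2 v$)
$\sqrt{n{\left(-301 \right)} + \sqrt{-432535 + u{\left(36 \cdot 2 \right)}}} = \sqrt{\frac{1}{-1441 - 301} + \sqrt{-432535 - \left(523 - 2 \cdot 36 \cdot 2\right)}} = \sqrt{\frac{1}{-1742} + \sqrt{-432535 + \left(-523 + 2 \cdot 72\right)}} = \sqrt{- \frac{1}{1742} + \sqrt{-432535 + \left(-523 + 144\right)}} = \sqrt{- \frac{1}{1742} + \sqrt{-432535 - 379}} = \sqrt{- \frac{1}{1742} + \sqrt{-432914}} = \sqrt{- \frac{1}{1742} + i \sqrt{432914}}$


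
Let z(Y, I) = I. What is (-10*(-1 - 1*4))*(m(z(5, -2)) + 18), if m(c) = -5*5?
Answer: -350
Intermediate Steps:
m(c) = -25
(-10*(-1 - 1*4))*(m(z(5, -2)) + 18) = (-10*(-1 - 1*4))*(-25 + 18) = -10*(-1 - 4)*(-7) = -10*(-5)*(-7) = 50*(-7) = -350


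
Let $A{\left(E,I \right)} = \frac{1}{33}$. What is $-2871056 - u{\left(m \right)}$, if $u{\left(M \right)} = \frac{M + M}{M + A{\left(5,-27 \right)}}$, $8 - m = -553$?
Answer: $- \frac{26577383905}{9257} \approx -2.8711 \cdot 10^{6}$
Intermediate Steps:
$A{\left(E,I \right)} = \frac{1}{33}$
$m = 561$ ($m = 8 - -553 = 8 + 553 = 561$)
$u{\left(M \right)} = \frac{2 M}{\frac{1}{33} + M}$ ($u{\left(M \right)} = \frac{M + M}{M + \frac{1}{33}} = \frac{2 M}{\frac{1}{33} + M}$)
$-2871056 - u{\left(m \right)} = -2871056 - 66 \cdot 561 \frac{1}{1 + 33 \cdot 561} = -2871056 - 66 \cdot 561 \frac{1}{1 + 18513} = -2871056 - 66 \cdot 561 \cdot \frac{1}{18514} = -2871056 - \frac{18513}{9257} = - \frac{26577383905}{9257}$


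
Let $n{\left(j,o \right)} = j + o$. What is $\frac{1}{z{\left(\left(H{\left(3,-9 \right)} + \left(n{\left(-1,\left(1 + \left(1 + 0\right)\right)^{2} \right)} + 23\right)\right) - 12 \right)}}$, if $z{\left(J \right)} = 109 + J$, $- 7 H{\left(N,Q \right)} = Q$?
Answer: $\frac{7}{870} \approx 0.008046$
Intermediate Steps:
$H{\left(N,Q \right)} = - \frac{Q}{7}$
$\frac{1}{z{\left(\left(H{\left(3,-9 \right)} + \left(n{\left(-1,\left(1 + \left(1 + 0\right)\right)^{2} \right)} + 23\right)\right) - 12 \right)}} = \frac{1}{109 - \left(- \frac{79}{7} - \left(1 + \left(1 + 0\right)\right)^{2}\right)} = \frac{1}{109 - \left(- \frac{79}{7} - \left(1 + 1\right)^{2}\right)} = \frac{1}{109 + \left(\left(\frac{9}{7} + \left(\left(-1 + 2^{2}\right) + 23\right)\right) - 12\right)} = \frac{1}{109 + \left(\left(\frac{9}{7} + \left(\left(-1 + 4\right) + 23\right)\right) - 12\right)} = \frac{1}{109 + \left(\left(\frac{9}{7} + \left(3 + 23\right)\right) - 12\right)} = \frac{1}{109 + \left(\left(\frac{9}{7} + 26\right) - 12\right)} = \frac{1}{109 + \left(\frac{191}{7} - 12\right)} = \frac{1}{109 + \frac{107}{7}} = \frac{1}{\frac{870}{7}} = \frac{7}{870}$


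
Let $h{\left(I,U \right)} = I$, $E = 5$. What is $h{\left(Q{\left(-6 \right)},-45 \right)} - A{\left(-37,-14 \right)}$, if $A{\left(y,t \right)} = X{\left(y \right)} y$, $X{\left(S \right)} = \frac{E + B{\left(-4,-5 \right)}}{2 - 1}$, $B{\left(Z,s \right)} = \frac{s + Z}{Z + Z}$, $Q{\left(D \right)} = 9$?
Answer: $\frac{1885}{8} \approx 235.63$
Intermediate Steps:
$B{\left(Z,s \right)} = \frac{Z + s}{2 Z}$
$X{\left(S \right)} = \frac{49}{8}$ ($X{\left(S \right)} = \frac{5 + \frac{-4 - 5}{2 \left(-4\right)}}{2 - 1} = \frac{5 + \frac{1}{2} \left(- \frac{1}{4}\right) \left(-9\right)}{1} = \left(5 + \frac{9}{8}\right) 1 = \frac{49}{8} \cdot 1 = \frac{49}{8}$)
$A{\left(y,t \right)} = \frac{49 y}{8}$
$h{\left(Q{\left(-6 \right)},-45 \right)} - A{\left(-37,-14 \right)} = 9 - \frac{49}{8} \left(-37\right) = 9 - - \frac{1813}{8} = 9 + \frac{1813}{8} = \frac{1885}{8}$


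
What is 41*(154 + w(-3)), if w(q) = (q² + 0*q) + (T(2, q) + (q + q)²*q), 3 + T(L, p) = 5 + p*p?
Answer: 2706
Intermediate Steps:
T(L, p) = 2 + p² (T(L, p) = -3 + (5 + p*p) = -3 + (5 + p²) = 2 + p²)
w(q) = 2 + 2*q² + 4*q³ (w(q) = (q² + 0*q) + ((2 + q²) + (q + q)²*q) = (q² + 0) + ((2 + q²) + (2*q)²*q) = q² + ((2 + q²) + (4*q²)*q) = q² + ((2 + q²) + 4*q³) = q² + (2 + q² + 4*q³) = 2 + 2*q² + 4*q³)
41*(154 + w(-3)) = 41*(154 + (2 + 2*(-3)² + 4*(-3)³)) = 41*(154 + (2 + 2*9 + 4*(-27))) = 41*(154 + (2 + 18 - 108)) = 41*(154 - 88) = 41*66 = 2706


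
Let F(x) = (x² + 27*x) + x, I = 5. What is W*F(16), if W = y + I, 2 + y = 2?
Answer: 3520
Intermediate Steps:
y = 0 (y = -2 + 2 = 0)
F(x) = x² + 28*x
W = 5 (W = 0 + 5 = 5)
W*F(16) = 5*(16*(28 + 16)) = 5*(16*44) = 5*704 = 3520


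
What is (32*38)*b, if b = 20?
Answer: 24320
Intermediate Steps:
(32*38)*b = (32*38)*20 = 1216*20 = 24320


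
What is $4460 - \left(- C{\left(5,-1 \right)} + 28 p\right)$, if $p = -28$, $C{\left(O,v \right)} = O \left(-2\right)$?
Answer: $5234$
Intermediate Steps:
$C{\left(O,v \right)} = - 2 O$
$4460 - \left(- C{\left(5,-1 \right)} + 28 p\right) = 4460 - -774 = 4460 + \left(784 - 10\right) = 4460 + 774 = 5234$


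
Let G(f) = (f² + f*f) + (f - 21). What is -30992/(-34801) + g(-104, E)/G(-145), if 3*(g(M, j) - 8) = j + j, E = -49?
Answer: 4045355/4545546 ≈ 0.88996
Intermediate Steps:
g(M, j) = 8 + 2*j/3 (g(M, j) = 8 + (j + j)/3 = 8 + (2*j)/3 = 8 + 2*j/3)
G(f) = -21 + f + 2*f² (G(f) = (f² + f²) + (-21 + f) = 2*f² + (-21 + f) = -21 + f + 2*f²)
-30992/(-34801) + g(-104, E)/G(-145) = -30992/(-34801) + (8 + (⅔)*(-49))/(-21 - 145 + 2*(-145)²) = -30992*(-1/34801) + (8 - 98/3)/(-21 - 145 + 2*21025) = 2384/2677 - 74/(3*(-21 - 145 + 42050)) = 2384/2677 - 74/3/41884 = 2384/2677 - 74/3*1/41884 = 2384/2677 - 1/1698 = 4045355/4545546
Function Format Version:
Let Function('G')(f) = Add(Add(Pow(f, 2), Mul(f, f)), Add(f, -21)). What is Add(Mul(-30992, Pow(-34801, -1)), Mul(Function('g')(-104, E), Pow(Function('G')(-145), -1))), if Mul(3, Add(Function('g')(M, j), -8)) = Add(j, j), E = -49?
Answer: Rational(4045355, 4545546) ≈ 0.88996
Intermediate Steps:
Function('g')(M, j) = Add(8, Mul(Rational(2, 3), j)) (Function('g')(M, j) = Add(8, Mul(Rational(1, 3), Add(j, j))) = Add(8, Mul(Rational(1, 3), Mul(2, j))) = Add(8, Mul(Rational(2, 3), j)))
Function('G')(f) = Add(-21, f, Mul(2, Pow(f, 2))) (Function('G')(f) = Add(Add(Pow(f, 2), Pow(f, 2)), Add(-21, f)) = Add(Mul(2, Pow(f, 2)), Add(-21, f)) = Add(-21, f, Mul(2, Pow(f, 2))))
Add(Mul(-30992, Pow(-34801, -1)), Mul(Function('g')(-104, E), Pow(Function('G')(-145), -1))) = Add(Mul(-30992, Pow(-34801, -1)), Mul(Add(8, Mul(Rational(2, 3), -49)), Pow(Add(-21, -145, Mul(2, Pow(-145, 2))), -1))) = Add(Mul(-30992, Rational(-1, 34801)), Mul(Add(8, Rational(-98, 3)), Pow(Add(-21, -145, Mul(2, 21025)), -1))) = Add(Rational(2384, 2677), Mul(Rational(-74, 3), Pow(Add(-21, -145, 42050), -1))) = Add(Rational(2384, 2677), Mul(Rational(-74, 3), Pow(41884, -1))) = Add(Rational(2384, 2677), Mul(Rational(-74, 3), Rational(1, 41884))) = Add(Rational(2384, 2677), Rational(-1, 1698)) = Rational(4045355, 4545546)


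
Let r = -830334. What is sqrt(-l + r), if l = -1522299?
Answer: 3*sqrt(76885) ≈ 831.84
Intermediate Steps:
sqrt(-l + r) = sqrt(-1*(-1522299) - 830334) = sqrt(1522299 - 830334) = sqrt(691965) = 3*sqrt(76885)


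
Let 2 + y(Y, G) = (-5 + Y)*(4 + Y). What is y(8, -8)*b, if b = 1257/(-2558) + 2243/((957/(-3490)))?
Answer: -340431902153/1224003 ≈ -2.7813e+5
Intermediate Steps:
b = -20025406009/2448006 (b = 1257*(-1/2558) + 2243/((957*(-1/3490))) = -1257/2558 + 2243/(-957/3490) = -1257/2558 + 2243*(-3490/957) = -1257/2558 - 7828070/957 = -20025406009/2448006 ≈ -8180.3)
y(Y, G) = -2 + (-5 + Y)*(4 + Y)
y(8, -8)*b = (-22 + 8² - 1*8)*(-20025406009/2448006) = (-22 + 64 - 8)*(-20025406009/2448006) = 34*(-20025406009/2448006) = -340431902153/1224003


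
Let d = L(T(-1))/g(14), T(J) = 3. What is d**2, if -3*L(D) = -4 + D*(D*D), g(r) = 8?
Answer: 529/576 ≈ 0.91840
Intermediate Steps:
L(D) = 4/3 - D**3/3 (L(D) = -(-4 + D*(D*D))/3 = -(-4 + D*D**2)/3 = -(-4 + D**3)/3 = 4/3 - D**3/3)
d = -23/24 (d = (4/3 - 1/3*3**3)/8 = (4/3 - 1/3*27)*(1/8) = (4/3 - 9)*(1/8) = -23/3*1/8 = -23/24 ≈ -0.95833)
d**2 = (-23/24)**2 = 529/576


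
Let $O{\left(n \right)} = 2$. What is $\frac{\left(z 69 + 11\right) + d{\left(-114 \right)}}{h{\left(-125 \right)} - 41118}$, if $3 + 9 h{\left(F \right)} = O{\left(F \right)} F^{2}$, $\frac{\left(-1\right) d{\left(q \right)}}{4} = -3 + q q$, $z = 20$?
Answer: $\frac{455229}{338815} \approx 1.3436$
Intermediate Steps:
$d{\left(q \right)} = 12 - 4 q^{2}$ ($d{\left(q \right)} = - 4 \left(-3 + q q\right) = - 4 \left(-3 + q^{2}\right) = 12 - 4 q^{2}$)
$h{\left(F \right)} = - \frac{1}{3} + \frac{2 F^{2}}{9}$
$\frac{\left(z 69 + 11\right) + d{\left(-114 \right)}}{h{\left(-125 \right)} - 41118} = \frac{\left(20 \cdot 69 + 11\right) + \left(12 - 4 \left(-114\right)^{2}\right)}{\left(- \frac{1}{3} + \frac{2 \left(-125\right)^{2}}{9}\right) - 41118} = \frac{\left(1380 + 11\right) + \left(12 - 51984\right)}{\left(- \frac{1}{3} + \frac{2}{9} \cdot 15625\right) - 41118} = \frac{1391 + \left(12 - 51984\right)}{\left(- \frac{1}{3} + \frac{31250}{9}\right) - 41118} = \frac{1391 - 51972}{\frac{31247}{9} - 41118} = - \frac{50581}{- \frac{338815}{9}} = \left(-50581\right) \left(- \frac{9}{338815}\right) = \frac{455229}{338815}$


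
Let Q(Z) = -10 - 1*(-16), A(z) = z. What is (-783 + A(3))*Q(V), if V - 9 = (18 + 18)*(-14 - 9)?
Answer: -4680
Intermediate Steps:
V = -819 (V = 9 + (18 + 18)*(-14 - 9) = 9 + 36*(-23) = 9 - 828 = -819)
Q(Z) = 6 (Q(Z) = -10 + 16 = 6)
(-783 + A(3))*Q(V) = (-783 + 3)*6 = -780*6 = -4680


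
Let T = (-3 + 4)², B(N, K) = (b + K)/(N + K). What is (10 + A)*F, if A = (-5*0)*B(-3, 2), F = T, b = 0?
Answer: 10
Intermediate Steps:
B(N, K) = K/(K + N) (B(N, K) = (0 + K)/(N + K) = K/(K + N))
T = 1 (T = 1² = 1)
F = 1
A = 0 (A = (-5*0)*(2/(2 - 3)) = 0*(2/(-1)) = 0*(2*(-1)) = 0*(-2) = 0)
(10 + A)*F = (10 + 0)*1 = 10*1 = 10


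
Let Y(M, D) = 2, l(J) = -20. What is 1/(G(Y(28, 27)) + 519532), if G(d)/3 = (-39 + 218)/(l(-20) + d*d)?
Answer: 16/8311975 ≈ 1.9249e-6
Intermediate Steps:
G(d) = 537/(-20 + d**2) (G(d) = 3*((-39 + 218)/(-20 + d*d)) = 3*(179/(-20 + d**2)) = 537/(-20 + d**2))
1/(G(Y(28, 27)) + 519532) = 1/(537/(-20 + 2**2) + 519532) = 1/(537/(-20 + 4) + 519532) = 1/(537/(-16) + 519532) = 1/(537*(-1/16) + 519532) = 1/(-537/16 + 519532) = 1/(8311975/16) = 16/8311975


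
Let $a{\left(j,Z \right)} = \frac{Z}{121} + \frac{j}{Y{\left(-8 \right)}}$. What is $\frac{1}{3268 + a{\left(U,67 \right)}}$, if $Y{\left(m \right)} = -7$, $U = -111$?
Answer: $\frac{847}{2781896} \approx 0.00030447$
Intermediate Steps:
$a{\left(j,Z \right)} = - \frac{j}{7} + \frac{Z}{121}$ ($a{\left(j,Z \right)} = \frac{Z}{121} + \frac{j}{-7} = Z \frac{1}{121} + j \left(- \frac{1}{7}\right) = \frac{Z}{121} - \frac{j}{7} = - \frac{j}{7} + \frac{Z}{121}$)
$\frac{1}{3268 + a{\left(U,67 \right)}} = \frac{1}{3268 + \left(\left(- \frac{1}{7}\right) \left(-111\right) + \frac{1}{121} \cdot 67\right)} = \frac{1}{3268 + \left(\frac{111}{7} + \frac{67}{121}\right)} = \frac{1}{3268 + \frac{13900}{847}} = \frac{1}{\frac{2781896}{847}} = \frac{847}{2781896}$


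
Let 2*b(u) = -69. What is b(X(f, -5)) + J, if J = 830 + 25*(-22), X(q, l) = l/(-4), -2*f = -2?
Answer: 491/2 ≈ 245.50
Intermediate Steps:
f = 1 (f = -1/2*(-2) = 1)
X(q, l) = -l/4 (X(q, l) = l*(-1/4) = -l/4)
b(u) = -69/2 (b(u) = (1/2)*(-69) = -69/2)
J = 280 (J = 830 - 550 = 280)
b(X(f, -5)) + J = -69/2 + 280 = 491/2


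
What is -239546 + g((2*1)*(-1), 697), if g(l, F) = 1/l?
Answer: -479093/2 ≈ -2.3955e+5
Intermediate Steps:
-239546 + g((2*1)*(-1), 697) = -239546 + 1/((2*1)*(-1)) = -239546 + 1/(2*(-1)) = -239546 + 1/(-2) = -239546 - 1/2 = -479093/2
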